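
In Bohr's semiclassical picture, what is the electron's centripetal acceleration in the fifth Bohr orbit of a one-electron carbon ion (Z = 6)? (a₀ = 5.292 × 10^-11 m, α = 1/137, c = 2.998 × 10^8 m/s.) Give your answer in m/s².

r = n²a₀/Z = 2.205 × 10^-10 m, v = Zαc/n = 2.626 × 10^6 m/s
a = v²/r = (2.626 × 10^6)² / 2.205 × 10^-10 = 3.127 × 10^22 m/s²

3.127 × 10^22 m/s²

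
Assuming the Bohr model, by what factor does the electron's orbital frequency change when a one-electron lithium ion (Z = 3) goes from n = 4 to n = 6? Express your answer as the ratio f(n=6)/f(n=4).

8/27

f ∝ Z^2 · n^-3; with Z fixed, f ∝ n^-3.
f(n=6)/f(n=4) = (6/4)^-3 = 8/27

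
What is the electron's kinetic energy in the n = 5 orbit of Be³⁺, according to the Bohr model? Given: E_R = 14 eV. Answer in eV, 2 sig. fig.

9.0 eV

For a Coulomb orbit the virial theorem gives K = −E_n.
E_n = −E_R·Z²/n², so K = E_R·Z²/n² = 14 × 4²/5² = 9.0 eV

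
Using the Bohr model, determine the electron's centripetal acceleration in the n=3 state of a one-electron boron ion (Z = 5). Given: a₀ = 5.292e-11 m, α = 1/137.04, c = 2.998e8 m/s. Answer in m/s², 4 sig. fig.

r = n²a₀/Z = 9.526e-11 m, v = Zαc/n = 3.646e6 m/s
a = v²/r = (3.646e6)² / 9.526e-11 = 1.396e23 m/s²

1.396e23 m/s²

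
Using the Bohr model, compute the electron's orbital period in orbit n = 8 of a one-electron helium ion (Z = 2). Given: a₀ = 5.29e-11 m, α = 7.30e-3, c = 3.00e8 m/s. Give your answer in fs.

19.4 fs

r = n²a₀/Z = 8²·5.29e-11/2 = 1.69e-9 m
v = Zαc/n = 2·0.00730·3.00e8/8 = 5.47e5 m/s
T = 2πr/v = 1.94e-14 s = 19.4 fs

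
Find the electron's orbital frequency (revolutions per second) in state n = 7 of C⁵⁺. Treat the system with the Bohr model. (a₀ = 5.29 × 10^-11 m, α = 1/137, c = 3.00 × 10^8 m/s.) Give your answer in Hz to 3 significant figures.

r = n²a₀/Z = 4.32 × 10^-10 m, v = Zαc/n = 1.88 × 10^6 m/s
f = v/(2πr) = 6.91 × 10^14 Hz

6.91 × 10^14 Hz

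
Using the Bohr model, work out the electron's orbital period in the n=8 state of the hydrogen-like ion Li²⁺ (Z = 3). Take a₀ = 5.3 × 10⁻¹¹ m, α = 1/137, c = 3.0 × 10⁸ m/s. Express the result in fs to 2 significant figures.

8.7 fs

r = n²a₀/Z = 8²·5.3 × 10⁻¹¹/3 = 1.1 × 10⁻⁹ m
v = Zαc/n = 3·0.0073·3.0 × 10⁸/8 = 8.2 × 10⁵ m/s
T = 2πr/v = 8.7 × 10⁻¹⁵ s = 8.7 fs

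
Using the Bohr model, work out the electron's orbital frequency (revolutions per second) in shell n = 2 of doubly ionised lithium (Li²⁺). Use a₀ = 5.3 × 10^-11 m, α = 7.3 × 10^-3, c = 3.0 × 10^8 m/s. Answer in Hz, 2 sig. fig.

r = n²a₀/Z = 7.1 × 10^-11 m, v = Zαc/n = 3.3 × 10^6 m/s
f = v/(2πr) = 7.4 × 10^15 Hz

7.4 × 10^15 Hz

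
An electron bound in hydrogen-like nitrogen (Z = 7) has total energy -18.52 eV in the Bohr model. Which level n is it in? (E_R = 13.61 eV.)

6

E_n = −E_R Z²/n² ⇒ n² = E_R Z²/(−E_n) = 13.61 × 7² / 18.52 ≈ 36.01
n = 6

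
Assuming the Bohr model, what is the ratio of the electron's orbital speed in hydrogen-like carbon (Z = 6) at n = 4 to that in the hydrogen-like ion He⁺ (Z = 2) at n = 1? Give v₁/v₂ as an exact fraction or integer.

v ∝ Z^1 · n^-1
v₁/v₂ = (6/2)^1 · (4/1)^-1 = 3/4

3/4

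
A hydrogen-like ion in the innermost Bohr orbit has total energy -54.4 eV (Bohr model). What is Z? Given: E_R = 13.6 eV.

E_n = −E_R Z²/n² ⇒ Z² = −E_n n²/E_R = 54.4 × 1² / 13.6 ≈ 4.00
Z = 2

2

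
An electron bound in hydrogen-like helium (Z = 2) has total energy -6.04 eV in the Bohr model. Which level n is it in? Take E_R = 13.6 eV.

E_n = −E_R Z²/n² ⇒ n² = E_R Z²/(−E_n) = 13.6 × 2² / 6.04 ≈ 9.01
n = 3

3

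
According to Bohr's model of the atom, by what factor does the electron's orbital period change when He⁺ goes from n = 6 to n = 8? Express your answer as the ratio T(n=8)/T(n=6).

T ∝ Z^-2 · n^3; with Z fixed, T ∝ n^3.
T(n=8)/T(n=6) = (8/6)^3 = 64/27

64/27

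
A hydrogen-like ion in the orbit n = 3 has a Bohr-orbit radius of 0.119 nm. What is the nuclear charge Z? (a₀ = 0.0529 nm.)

4

r_n = n²a₀/Z ⇒ Z = n²a₀/r = 3² × 0.0529 / 0.119 ≈ 4.00
Z = 4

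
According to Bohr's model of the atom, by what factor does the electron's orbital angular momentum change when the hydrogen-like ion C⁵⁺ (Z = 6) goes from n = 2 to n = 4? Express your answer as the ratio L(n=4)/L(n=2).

L = nℏ depends only on n, so L ∝ n.
L(n=4)/L(n=2) = (4/2)^1 = 2

2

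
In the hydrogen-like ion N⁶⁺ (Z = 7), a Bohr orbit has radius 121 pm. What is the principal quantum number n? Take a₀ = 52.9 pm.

r_n = n²a₀/Z ⇒ n² = rZ/a₀ = 121 × 7 / 52.9 ≈ 16.01
n = 4

4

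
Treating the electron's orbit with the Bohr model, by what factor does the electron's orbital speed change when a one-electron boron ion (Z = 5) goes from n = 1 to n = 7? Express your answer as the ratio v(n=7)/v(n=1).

1/7

v ∝ Z^1 · n^-1; with Z fixed, v ∝ n^-1.
v(n=7)/v(n=1) = (7/1)^-1 = 1/7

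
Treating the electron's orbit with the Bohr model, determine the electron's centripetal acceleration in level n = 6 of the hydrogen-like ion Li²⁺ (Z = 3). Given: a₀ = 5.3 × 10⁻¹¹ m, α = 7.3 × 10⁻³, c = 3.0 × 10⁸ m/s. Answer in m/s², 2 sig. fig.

1.9 × 10²¹ m/s²

r = n²a₀/Z = 6.4 × 10⁻¹⁰ m, v = Zαc/n = 1.1 × 10⁶ m/s
a = v²/r = (1.1 × 10⁶)² / 6.4 × 10⁻¹⁰ = 1.9 × 10²¹ m/s²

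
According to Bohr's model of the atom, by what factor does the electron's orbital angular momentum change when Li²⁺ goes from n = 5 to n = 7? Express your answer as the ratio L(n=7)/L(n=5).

L = nℏ depends only on n, so L ∝ n.
L(n=7)/L(n=5) = (7/5)^1 = 7/5

7/5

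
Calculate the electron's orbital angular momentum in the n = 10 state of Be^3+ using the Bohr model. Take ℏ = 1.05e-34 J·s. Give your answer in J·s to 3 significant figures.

1.05e-33 J·s

L_n = nℏ = 10 × 1.05e-34 = 1.05e-33 J·s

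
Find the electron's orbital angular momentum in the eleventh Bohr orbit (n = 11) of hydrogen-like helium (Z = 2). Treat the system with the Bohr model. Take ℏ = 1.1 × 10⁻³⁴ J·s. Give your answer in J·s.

1.2 × 10⁻³³ J·s

L_n = nℏ = 11 × 1.1 × 10⁻³⁴ = 1.2 × 10⁻³³ J·s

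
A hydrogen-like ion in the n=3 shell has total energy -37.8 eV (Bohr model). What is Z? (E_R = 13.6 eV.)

5

E_n = −E_R Z²/n² ⇒ Z² = −E_n n²/E_R = 37.8 × 3² / 13.6 ≈ 25.01
Z = 5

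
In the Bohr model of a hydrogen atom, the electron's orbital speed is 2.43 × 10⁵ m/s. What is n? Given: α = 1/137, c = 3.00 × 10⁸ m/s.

9

v_n = Zαc/n ⇒ n = Zαc/v = 1 × 0.00730 × 3.00 × 10⁸ / 2.43 × 10⁵ ≈ 9.01
n = 9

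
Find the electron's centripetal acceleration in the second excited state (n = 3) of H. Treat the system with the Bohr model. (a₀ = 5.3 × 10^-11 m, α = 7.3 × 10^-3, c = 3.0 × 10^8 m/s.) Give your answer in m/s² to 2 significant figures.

1.1 × 10^21 m/s²

r = n²a₀/Z = 4.8 × 10^-10 m, v = Zαc/n = 7.3 × 10^5 m/s
a = v²/r = (7.3 × 10^5)² / 4.8 × 10^-10 = 1.1 × 10^21 m/s²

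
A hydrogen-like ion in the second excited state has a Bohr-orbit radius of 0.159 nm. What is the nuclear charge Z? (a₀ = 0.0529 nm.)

3

r_n = n²a₀/Z ⇒ Z = n²a₀/r = 3² × 0.0529 / 0.159 ≈ 2.99
Z = 3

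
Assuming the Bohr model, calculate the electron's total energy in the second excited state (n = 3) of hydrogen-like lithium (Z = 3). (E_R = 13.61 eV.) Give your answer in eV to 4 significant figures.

-13.61 eV

E_n = −E_R·Z²/n² = −13.61 × 3²/3² = -13.61 eV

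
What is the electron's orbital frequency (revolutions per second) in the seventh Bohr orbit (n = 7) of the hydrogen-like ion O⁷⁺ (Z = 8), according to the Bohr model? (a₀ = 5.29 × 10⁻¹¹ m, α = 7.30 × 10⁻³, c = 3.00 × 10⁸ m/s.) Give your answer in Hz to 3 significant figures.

1.23 × 10¹⁵ Hz

r = n²a₀/Z = 3.24 × 10⁻¹⁰ m, v = Zαc/n = 2.50 × 10⁶ m/s
f = v/(2πr) = 1.23 × 10¹⁵ Hz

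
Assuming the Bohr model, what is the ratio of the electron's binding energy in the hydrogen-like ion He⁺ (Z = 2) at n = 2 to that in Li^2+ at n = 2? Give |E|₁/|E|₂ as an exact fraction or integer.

4/9

|E| ∝ Z^2 · n^-2
|E|₁/|E|₂ = (2/3)^2 · (2/2)^-2 = 4/9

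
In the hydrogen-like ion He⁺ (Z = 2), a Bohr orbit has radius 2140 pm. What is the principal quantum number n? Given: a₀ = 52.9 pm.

r_n = n²a₀/Z ⇒ n² = rZ/a₀ = 2140 × 2 / 52.9 ≈ 80.91
n = 9

9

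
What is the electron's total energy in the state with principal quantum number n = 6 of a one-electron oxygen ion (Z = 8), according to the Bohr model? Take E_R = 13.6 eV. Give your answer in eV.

E_n = −E_R·Z²/n² = −13.6 × 8²/6² = -24.2 eV

-24.2 eV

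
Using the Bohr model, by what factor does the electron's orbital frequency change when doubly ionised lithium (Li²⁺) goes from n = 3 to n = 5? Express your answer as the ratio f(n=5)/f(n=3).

f ∝ Z^2 · n^-3; with Z fixed, f ∝ n^-3.
f(n=5)/f(n=3) = (5/3)^-3 = 27/125

27/125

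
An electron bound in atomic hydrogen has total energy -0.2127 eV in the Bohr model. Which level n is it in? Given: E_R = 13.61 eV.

E_n = −E_R Z²/n² ⇒ n² = E_R Z²/(−E_n) = 13.61 × 1² / 0.2127 ≈ 63.99
n = 8

8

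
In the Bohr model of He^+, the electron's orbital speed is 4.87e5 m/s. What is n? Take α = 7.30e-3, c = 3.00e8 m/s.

v_n = Zαc/n ⇒ n = Zαc/v = 2 × 0.00730 × 3.00e8 / 4.87e5 ≈ 8.99
n = 9

9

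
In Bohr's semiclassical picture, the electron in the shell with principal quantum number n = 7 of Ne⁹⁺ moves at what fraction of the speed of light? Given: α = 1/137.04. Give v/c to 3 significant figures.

0.0104

v_n = Zαc/n, so v/c = Zα/n = 10 × 0.00730 / 7 = 0.0104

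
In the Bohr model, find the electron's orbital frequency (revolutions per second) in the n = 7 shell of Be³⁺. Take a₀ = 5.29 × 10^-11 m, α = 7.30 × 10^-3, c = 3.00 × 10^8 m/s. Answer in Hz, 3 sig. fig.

r = n²a₀/Z = 6.48 × 10^-10 m, v = Zαc/n = 1.25 × 10^6 m/s
f = v/(2πr) = 3.07 × 10^14 Hz

3.07 × 10^14 Hz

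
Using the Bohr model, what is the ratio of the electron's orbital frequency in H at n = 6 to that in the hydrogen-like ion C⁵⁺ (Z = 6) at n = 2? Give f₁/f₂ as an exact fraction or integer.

1/972

f ∝ Z^2 · n^-3
f₁/f₂ = (1/6)^2 · (6/2)^-3 = 1/972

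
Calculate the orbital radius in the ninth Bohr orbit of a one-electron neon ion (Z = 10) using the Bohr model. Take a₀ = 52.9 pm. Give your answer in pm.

428 pm

r_n = n²a₀/Z = 9² × 52.9 / 10
    = 81 × 52.9 / 10 = 428 pm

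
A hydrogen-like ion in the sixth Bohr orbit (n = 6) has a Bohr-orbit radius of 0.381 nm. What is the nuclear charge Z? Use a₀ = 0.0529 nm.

5

r_n = n²a₀/Z ⇒ Z = n²a₀/r = 6² × 0.0529 / 0.381 ≈ 5.00
Z = 5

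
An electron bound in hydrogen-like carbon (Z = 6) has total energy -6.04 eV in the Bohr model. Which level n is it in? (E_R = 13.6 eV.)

E_n = −E_R Z²/n² ⇒ n² = E_R Z²/(−E_n) = 13.6 × 6² / 6.04 ≈ 81.06
n = 9

9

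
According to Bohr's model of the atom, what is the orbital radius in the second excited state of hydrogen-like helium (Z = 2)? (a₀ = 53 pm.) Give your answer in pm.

240 pm

r_n = n²a₀/Z = 3² × 53 / 2
    = 9 × 53 / 2 = 240 pm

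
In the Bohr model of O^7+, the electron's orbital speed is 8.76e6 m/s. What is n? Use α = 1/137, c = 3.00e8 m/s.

v_n = Zαc/n ⇒ n = Zαc/v = 8 × 0.00730 × 3.00e8 / 8.76e6 ≈ 2.00
n = 2

2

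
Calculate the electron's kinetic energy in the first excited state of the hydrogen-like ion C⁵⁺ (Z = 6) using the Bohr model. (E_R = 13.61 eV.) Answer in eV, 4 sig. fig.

For a Coulomb orbit the virial theorem gives K = −E_n.
E_n = −E_R·Z²/n², so K = E_R·Z²/n² = 13.61 × 6²/2² = 122.5 eV

122.5 eV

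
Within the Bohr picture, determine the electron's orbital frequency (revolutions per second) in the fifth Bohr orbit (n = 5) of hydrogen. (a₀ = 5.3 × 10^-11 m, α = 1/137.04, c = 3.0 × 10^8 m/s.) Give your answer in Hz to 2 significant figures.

r = n²a₀/Z = 1.3 × 10^-9 m, v = Zαc/n = 4.4 × 10^5 m/s
f = v/(2πr) = 5.3 × 10^13 Hz

5.3 × 10^13 Hz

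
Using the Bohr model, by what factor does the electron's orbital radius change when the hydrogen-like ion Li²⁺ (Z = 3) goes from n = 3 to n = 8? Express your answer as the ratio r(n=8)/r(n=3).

64/9

r ∝ Z^-1 · n^2; with Z fixed, r ∝ n^2.
r(n=8)/r(n=3) = (8/3)^2 = 64/9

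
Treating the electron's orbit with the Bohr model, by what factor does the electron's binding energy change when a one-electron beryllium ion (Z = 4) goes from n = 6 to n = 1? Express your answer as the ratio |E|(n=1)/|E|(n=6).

|E| ∝ Z^2 · n^-2; with Z fixed, |E| ∝ n^-2.
|E|(n=1)/|E|(n=6) = (1/6)^-2 = 36

36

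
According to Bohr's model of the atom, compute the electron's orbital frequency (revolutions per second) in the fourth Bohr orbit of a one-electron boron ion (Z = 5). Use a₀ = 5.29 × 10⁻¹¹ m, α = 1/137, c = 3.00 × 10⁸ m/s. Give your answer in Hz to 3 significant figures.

2.57 × 10¹⁵ Hz

r = n²a₀/Z = 1.69 × 10⁻¹⁰ m, v = Zαc/n = 2.74 × 10⁶ m/s
f = v/(2πr) = 2.57 × 10¹⁵ Hz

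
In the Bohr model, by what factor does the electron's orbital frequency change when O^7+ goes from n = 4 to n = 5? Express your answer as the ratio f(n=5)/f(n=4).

f ∝ Z^2 · n^-3; with Z fixed, f ∝ n^-3.
f(n=5)/f(n=4) = (5/4)^-3 = 64/125

64/125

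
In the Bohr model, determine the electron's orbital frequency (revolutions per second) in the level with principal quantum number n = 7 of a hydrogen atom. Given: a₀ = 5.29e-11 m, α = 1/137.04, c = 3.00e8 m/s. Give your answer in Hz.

1.92e13 Hz

r = n²a₀/Z = 2.59e-9 m, v = Zαc/n = 3.13e5 m/s
f = v/(2πr) = 1.92e13 Hz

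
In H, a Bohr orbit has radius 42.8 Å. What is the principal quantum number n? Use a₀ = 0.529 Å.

r_n = n²a₀/Z ⇒ n² = rZ/a₀ = 42.8 × 1 / 0.529 ≈ 80.91
n = 9

9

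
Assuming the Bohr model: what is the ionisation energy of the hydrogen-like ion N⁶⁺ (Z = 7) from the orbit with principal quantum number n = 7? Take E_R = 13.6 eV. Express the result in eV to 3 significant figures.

13.6 eV

E_n = −E_R·Z²/n² = −13.6 × 7²/7² eV = -13.6 eV
Ionisation energy = −E_n = 13.6 eV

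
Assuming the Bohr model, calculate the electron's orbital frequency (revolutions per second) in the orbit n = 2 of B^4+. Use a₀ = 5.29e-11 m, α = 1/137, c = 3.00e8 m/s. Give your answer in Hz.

r = n²a₀/Z = 4.23e-11 m, v = Zαc/n = 5.47e6 m/s
f = v/(2πr) = 2.06e16 Hz

2.06e16 Hz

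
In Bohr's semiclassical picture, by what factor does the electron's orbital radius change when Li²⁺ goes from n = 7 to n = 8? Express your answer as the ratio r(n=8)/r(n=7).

64/49

r ∝ Z^-1 · n^2; with Z fixed, r ∝ n^2.
r(n=8)/r(n=7) = (8/7)^2 = 64/49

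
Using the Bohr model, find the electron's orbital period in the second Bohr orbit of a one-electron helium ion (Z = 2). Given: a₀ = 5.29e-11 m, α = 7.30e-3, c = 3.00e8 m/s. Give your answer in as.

304 as

r = n²a₀/Z = 2²·5.29e-11/2 = 1.06e-10 m
v = Zαc/n = 2·0.00730·3.00e8/2 = 2.19e6 m/s
T = 2πr/v = 3.04e-16 s = 304 as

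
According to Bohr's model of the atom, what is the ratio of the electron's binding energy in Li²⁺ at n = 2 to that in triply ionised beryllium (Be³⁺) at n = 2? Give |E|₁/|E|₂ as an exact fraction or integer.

|E| ∝ Z^2 · n^-2
|E|₁/|E|₂ = (3/4)^2 · (2/2)^-2 = 9/16

9/16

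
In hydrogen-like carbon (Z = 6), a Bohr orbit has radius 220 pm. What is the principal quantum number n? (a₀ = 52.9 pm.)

r_n = n²a₀/Z ⇒ n² = rZ/a₀ = 220 × 6 / 52.9 ≈ 24.95
n = 5

5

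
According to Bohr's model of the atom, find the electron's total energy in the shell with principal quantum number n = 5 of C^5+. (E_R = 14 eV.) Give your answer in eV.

E_n = −E_R·Z²/n² = −14 × 6²/5² = -20 eV

-20 eV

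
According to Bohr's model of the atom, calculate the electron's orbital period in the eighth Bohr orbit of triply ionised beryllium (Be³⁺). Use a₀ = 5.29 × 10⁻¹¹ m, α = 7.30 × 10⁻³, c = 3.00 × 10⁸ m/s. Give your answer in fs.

4.86 fs

r = n²a₀/Z = 8²·5.29 × 10⁻¹¹/4 = 8.46 × 10⁻¹⁰ m
v = Zαc/n = 4·0.00730·3.00 × 10⁸/8 = 1.09 × 10⁶ m/s
T = 2πr/v = 4.86 × 10⁻¹⁵ s = 4.86 fs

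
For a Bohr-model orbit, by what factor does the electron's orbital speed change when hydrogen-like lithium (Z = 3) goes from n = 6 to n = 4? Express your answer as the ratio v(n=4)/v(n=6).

3/2

v ∝ Z^1 · n^-1; with Z fixed, v ∝ n^-1.
v(n=4)/v(n=6) = (4/6)^-1 = 3/2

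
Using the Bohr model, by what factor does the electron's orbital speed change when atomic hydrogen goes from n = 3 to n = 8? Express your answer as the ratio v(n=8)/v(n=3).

3/8

v ∝ Z^1 · n^-1; with Z fixed, v ∝ n^-1.
v(n=8)/v(n=3) = (8/3)^-1 = 3/8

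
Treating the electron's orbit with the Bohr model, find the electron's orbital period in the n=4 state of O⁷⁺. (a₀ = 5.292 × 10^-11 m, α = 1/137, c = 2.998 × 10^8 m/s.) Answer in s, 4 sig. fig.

r = n²a₀/Z = 4²·5.292 × 10^-11/8 = 1.058 × 10^-10 m
v = Zαc/n = 8·0.007299·2.998 × 10^8/4 = 4.377 × 10^6 m/s
T = 2πr/v = 1.519 × 10^-16 s

1.519 × 10^-16 s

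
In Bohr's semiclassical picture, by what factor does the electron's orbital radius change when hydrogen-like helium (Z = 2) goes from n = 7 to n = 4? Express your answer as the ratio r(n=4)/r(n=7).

r ∝ Z^-1 · n^2; with Z fixed, r ∝ n^2.
r(n=4)/r(n=7) = (4/7)^2 = 16/49

16/49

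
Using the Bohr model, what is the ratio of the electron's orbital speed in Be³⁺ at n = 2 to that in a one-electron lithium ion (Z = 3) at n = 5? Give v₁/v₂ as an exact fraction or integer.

v ∝ Z^1 · n^-1
v₁/v₂ = (4/3)^1 · (2/5)^-1 = 10/3

10/3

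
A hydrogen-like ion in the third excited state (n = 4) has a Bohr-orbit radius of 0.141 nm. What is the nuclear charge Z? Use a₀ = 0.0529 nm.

6

r_n = n²a₀/Z ⇒ Z = n²a₀/r = 4² × 0.0529 / 0.141 ≈ 6.00
Z = 6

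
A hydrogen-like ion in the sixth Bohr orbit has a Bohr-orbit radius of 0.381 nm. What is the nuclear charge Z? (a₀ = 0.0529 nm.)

r_n = n²a₀/Z ⇒ Z = n²a₀/r = 6² × 0.0529 / 0.381 ≈ 5.00
Z = 5

5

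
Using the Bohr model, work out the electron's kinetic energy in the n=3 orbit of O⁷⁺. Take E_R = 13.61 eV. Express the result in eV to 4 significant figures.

For a Coulomb orbit the virial theorem gives K = −E_n.
E_n = −E_R·Z²/n², so K = E_R·Z²/n² = 13.61 × 8²/3² = 96.78 eV

96.78 eV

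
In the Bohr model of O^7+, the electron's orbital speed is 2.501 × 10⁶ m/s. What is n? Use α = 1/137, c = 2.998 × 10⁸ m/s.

v_n = Zαc/n ⇒ n = Zαc/v = 8 × 0.007299 × 2.998 × 10⁸ / 2.501 × 10⁶ ≈ 7.00
n = 7

7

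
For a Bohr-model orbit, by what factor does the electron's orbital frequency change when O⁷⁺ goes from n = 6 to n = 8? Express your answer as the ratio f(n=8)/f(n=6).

f ∝ Z^2 · n^-3; with Z fixed, f ∝ n^-3.
f(n=8)/f(n=6) = (8/6)^-3 = 27/64

27/64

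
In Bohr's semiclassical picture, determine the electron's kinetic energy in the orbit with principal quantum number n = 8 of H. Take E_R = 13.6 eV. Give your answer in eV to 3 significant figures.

For a Coulomb orbit the virial theorem gives K = −E_n.
E_n = −E_R·Z²/n², so K = E_R·Z²/n² = 13.6 × 1²/8² = 0.212 eV

0.212 eV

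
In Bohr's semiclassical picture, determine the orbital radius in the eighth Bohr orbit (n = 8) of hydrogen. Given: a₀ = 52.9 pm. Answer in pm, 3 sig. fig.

3390 pm

r_n = n²a₀/Z = 8² × 52.9 / 1
    = 64 × 52.9 / 1 = 3390 pm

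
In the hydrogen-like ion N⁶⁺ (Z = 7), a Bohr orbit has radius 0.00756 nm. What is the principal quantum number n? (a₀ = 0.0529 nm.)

r_n = n²a₀/Z ⇒ n² = rZ/a₀ = 0.00756 × 7 / 0.0529 ≈ 1.00
n = 1

1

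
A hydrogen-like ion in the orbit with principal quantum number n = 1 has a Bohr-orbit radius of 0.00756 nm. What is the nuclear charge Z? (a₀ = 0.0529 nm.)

7

r_n = n²a₀/Z ⇒ Z = n²a₀/r = 1² × 0.0529 / 0.00756 ≈ 7.00
Z = 7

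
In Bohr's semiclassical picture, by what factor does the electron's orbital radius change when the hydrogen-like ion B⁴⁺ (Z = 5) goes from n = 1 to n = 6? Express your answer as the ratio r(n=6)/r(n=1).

36

r ∝ Z^-1 · n^2; with Z fixed, r ∝ n^2.
r(n=6)/r(n=1) = (6/1)^2 = 36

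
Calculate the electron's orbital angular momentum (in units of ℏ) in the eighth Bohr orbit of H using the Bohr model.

L_n = nℏ, so L/ℏ = n = 8.

8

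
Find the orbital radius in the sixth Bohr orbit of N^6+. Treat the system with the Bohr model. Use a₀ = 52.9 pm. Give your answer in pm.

r_n = n²a₀/Z = 6² × 52.9 / 7
    = 36 × 52.9 / 7 = 272 pm

272 pm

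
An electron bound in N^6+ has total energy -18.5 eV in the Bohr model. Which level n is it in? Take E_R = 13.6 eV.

6

E_n = −E_R Z²/n² ⇒ n² = E_R Z²/(−E_n) = 13.6 × 7² / 18.5 ≈ 36.02
n = 6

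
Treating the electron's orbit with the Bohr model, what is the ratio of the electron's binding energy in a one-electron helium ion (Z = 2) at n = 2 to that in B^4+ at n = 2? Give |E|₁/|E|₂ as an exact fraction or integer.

4/25

|E| ∝ Z^2 · n^-2
|E|₁/|E|₂ = (2/5)^2 · (2/2)^-2 = 4/25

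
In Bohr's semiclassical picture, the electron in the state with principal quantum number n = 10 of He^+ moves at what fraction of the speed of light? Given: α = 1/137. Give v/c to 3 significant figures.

v_n = Zαc/n, so v/c = Zα/n = 2 × 0.00730 / 10 = 0.00146

0.00146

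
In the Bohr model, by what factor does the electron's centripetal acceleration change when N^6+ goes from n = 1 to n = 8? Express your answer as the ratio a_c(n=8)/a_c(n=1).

1/4096

a_c ∝ Z^3 · n^-4; with Z fixed, a_c ∝ n^-4.
a_c(n=8)/a_c(n=1) = (8/1)^-4 = 1/4096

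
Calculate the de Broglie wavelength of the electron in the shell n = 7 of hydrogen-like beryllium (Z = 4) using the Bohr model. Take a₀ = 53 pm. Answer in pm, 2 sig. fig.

580 pm

The Bohr quantisation condition is nλ = 2πr_n.
r_n = n²a₀/Z = 650 pm
λ = 2πr_n/n = 2π·650/7 = 580 pm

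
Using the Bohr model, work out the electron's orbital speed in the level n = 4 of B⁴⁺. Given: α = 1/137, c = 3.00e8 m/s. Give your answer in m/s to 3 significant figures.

v_n = Zαc/n = 5 × 0.00730 × 3.00e8 / 4
    = 2.74e6 m/s

2.74e6 m/s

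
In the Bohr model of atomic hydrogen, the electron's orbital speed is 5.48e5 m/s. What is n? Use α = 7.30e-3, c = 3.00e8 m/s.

4

v_n = Zαc/n ⇒ n = Zαc/v = 1 × 0.00730 × 3.00e8 / 5.48e5 ≈ 4.00
n = 4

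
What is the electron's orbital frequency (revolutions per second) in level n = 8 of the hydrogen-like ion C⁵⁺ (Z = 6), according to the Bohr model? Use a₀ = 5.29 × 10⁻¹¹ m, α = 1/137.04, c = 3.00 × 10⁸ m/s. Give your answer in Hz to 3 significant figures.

r = n²a₀/Z = 5.64 × 10⁻¹⁰ m, v = Zαc/n = 1.64 × 10⁶ m/s
f = v/(2πr) = 4.63 × 10¹⁴ Hz

4.63 × 10¹⁴ Hz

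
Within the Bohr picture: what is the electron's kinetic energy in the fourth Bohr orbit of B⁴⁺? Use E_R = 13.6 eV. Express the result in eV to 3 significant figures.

For a Coulomb orbit the virial theorem gives K = −E_n.
E_n = −E_R·Z²/n², so K = E_R·Z²/n² = 13.6 × 5²/4² = 21.2 eV

21.2 eV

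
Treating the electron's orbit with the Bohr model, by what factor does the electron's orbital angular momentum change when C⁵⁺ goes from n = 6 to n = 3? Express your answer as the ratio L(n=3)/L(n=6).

L = nℏ depends only on n, so L ∝ n.
L(n=3)/L(n=6) = (3/6)^1 = 1/2

1/2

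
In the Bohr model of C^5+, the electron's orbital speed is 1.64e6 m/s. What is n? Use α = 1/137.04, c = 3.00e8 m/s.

v_n = Zαc/n ⇒ n = Zαc/v = 6 × 0.00730 × 3.00e8 / 1.64e6 ≈ 8.01
n = 8

8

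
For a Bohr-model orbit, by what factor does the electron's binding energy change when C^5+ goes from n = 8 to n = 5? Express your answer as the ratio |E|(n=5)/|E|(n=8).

64/25

|E| ∝ Z^2 · n^-2; with Z fixed, |E| ∝ n^-2.
|E|(n=5)/|E|(n=8) = (5/8)^-2 = 64/25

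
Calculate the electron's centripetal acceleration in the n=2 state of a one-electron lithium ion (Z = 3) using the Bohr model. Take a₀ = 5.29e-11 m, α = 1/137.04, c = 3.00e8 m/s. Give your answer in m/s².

r = n²a₀/Z = 7.05e-11 m, v = Zαc/n = 3.28e6 m/s
a = v²/r = (3.28e6)² / 7.05e-11 = 1.53e23 m/s²

1.53e23 m/s²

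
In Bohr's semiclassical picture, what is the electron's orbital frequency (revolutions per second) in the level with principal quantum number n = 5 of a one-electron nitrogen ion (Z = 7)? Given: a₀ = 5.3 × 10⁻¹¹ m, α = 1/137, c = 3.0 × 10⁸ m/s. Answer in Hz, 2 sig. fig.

2.6 × 10¹⁵ Hz

r = n²a₀/Z = 1.9 × 10⁻¹⁰ m, v = Zαc/n = 3.1 × 10⁶ m/s
f = v/(2πr) = 2.6 × 10¹⁵ Hz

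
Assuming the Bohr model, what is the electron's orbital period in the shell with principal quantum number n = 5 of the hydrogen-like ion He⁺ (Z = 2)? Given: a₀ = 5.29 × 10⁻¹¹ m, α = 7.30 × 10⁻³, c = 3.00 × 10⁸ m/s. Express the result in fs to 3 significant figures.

r = n²a₀/Z = 5²·5.29 × 10⁻¹¹/2 = 6.61 × 10⁻¹⁰ m
v = Zαc/n = 2·0.00730·3.00 × 10⁸/5 = 8.76 × 10⁵ m/s
T = 2πr/v = 4.74 × 10⁻¹⁵ s = 4.74 fs

4.74 fs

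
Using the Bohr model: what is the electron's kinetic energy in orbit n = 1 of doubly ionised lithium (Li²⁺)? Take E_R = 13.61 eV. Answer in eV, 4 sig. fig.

122.5 eV

For a Coulomb orbit the virial theorem gives K = −E_n.
E_n = −E_R·Z²/n², so K = E_R·Z²/n² = 13.61 × 3²/1² = 122.5 eV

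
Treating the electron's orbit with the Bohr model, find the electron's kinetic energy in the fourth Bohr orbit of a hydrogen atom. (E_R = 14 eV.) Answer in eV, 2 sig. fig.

0.88 eV

For a Coulomb orbit the virial theorem gives K = −E_n.
E_n = −E_R·Z²/n², so K = E_R·Z²/n² = 14 × 1²/4² = 0.88 eV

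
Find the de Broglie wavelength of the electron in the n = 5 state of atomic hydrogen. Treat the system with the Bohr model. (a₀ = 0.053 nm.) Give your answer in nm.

The Bohr quantisation condition is nλ = 2πr_n.
r_n = n²a₀/Z = 1.3 nm
λ = 2πr_n/n = 2π·1.3/5 = 1.7 nm

1.7 nm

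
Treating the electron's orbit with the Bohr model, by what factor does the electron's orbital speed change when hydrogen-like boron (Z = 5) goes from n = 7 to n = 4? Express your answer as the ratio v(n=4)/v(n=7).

7/4

v ∝ Z^1 · n^-1; with Z fixed, v ∝ n^-1.
v(n=4)/v(n=7) = (4/7)^-1 = 7/4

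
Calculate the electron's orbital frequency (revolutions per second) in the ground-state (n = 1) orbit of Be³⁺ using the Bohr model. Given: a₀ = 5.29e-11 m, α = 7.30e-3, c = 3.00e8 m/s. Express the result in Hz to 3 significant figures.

r = n²a₀/Z = 1.32e-11 m, v = Zαc/n = 8.76e6 m/s
f = v/(2πr) = 1.05e17 Hz

1.05e17 Hz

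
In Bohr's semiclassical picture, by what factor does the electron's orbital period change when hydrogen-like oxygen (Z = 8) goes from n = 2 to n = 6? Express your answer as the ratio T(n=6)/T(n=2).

T ∝ Z^-2 · n^3; with Z fixed, T ∝ n^3.
T(n=6)/T(n=2) = (6/2)^3 = 27

27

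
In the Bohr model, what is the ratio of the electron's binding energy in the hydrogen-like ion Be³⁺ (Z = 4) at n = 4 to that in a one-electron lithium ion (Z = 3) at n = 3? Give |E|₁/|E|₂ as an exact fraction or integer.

|E| ∝ Z^2 · n^-2
|E|₁/|E|₂ = (4/3)^2 · (4/3)^-2 = 1

1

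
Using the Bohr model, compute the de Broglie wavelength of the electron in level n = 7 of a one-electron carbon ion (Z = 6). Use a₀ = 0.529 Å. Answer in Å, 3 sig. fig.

3.88 Å

The Bohr quantisation condition is nλ = 2πr_n.
r_n = n²a₀/Z = 4.32 Å
λ = 2πr_n/n = 2π·4.32/7 = 3.88 Å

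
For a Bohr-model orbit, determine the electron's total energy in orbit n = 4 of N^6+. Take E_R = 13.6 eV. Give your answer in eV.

E_n = −E_R·Z²/n² = −13.6 × 7²/4² = -41.6 eV

-41.6 eV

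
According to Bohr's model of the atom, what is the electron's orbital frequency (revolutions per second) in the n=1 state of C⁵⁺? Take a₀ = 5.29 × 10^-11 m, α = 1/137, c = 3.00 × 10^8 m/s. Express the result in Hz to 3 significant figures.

r = n²a₀/Z = 8.82 × 10^-12 m, v = Zαc/n = 1.31 × 10^7 m/s
f = v/(2πr) = 2.37 × 10^17 Hz

2.37 × 10^17 Hz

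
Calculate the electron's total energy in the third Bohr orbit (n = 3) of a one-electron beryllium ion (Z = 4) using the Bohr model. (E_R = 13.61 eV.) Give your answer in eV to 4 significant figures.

-24.20 eV

E_n = −E_R·Z²/n² = −13.61 × 4²/3² = -24.20 eV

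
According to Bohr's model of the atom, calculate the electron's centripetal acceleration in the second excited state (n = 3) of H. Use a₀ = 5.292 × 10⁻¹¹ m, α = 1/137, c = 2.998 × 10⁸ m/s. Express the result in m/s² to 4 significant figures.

1.117 × 10²¹ m/s²

r = n²a₀/Z = 4.763 × 10⁻¹⁰ m, v = Zαc/n = 7.294 × 10⁵ m/s
a = v²/r = (7.294 × 10⁵)² / 4.763 × 10⁻¹⁰ = 1.117 × 10²¹ m/s²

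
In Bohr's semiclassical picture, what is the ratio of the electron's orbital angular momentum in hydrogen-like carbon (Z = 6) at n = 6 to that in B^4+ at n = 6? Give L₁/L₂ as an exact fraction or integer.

1

L = nℏ is independent of Z.
L₁/L₂ = n₁/n₂ = 6/6 = 1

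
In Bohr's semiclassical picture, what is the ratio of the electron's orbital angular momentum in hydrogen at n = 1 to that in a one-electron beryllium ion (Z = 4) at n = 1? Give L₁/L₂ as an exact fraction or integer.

L = nℏ is independent of Z.
L₁/L₂ = n₁/n₂ = 1/1 = 1

1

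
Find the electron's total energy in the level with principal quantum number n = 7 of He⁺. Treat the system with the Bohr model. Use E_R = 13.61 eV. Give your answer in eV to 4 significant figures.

-1.111 eV

E_n = −E_R·Z²/n² = −13.61 × 2²/7² = -1.111 eV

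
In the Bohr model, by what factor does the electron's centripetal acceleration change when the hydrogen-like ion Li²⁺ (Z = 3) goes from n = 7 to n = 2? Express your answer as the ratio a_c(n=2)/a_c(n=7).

a_c ∝ Z^3 · n^-4; with Z fixed, a_c ∝ n^-4.
a_c(n=2)/a_c(n=7) = (2/7)^-4 = 2401/16

2401/16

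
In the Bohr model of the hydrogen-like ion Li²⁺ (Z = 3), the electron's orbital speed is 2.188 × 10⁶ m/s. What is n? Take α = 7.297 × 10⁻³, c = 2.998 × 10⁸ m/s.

v_n = Zαc/n ⇒ n = Zαc/v = 3 × 0.007297 × 2.998 × 10⁸ / 2.188 × 10⁶ ≈ 3.00
n = 3

3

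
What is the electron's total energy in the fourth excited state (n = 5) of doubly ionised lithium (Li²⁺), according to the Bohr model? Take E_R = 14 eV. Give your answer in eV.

-5.0 eV

E_n = −E_R·Z²/n² = −14 × 3²/5² = -5.0 eV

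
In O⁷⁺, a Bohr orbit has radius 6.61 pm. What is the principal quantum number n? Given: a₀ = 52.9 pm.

r_n = n²a₀/Z ⇒ n² = rZ/a₀ = 6.61 × 8 / 52.9 ≈ 1.00
n = 1

1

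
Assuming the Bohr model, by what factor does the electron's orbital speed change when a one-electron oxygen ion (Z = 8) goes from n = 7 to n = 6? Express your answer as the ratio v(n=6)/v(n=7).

7/6

v ∝ Z^1 · n^-1; with Z fixed, v ∝ n^-1.
v(n=6)/v(n=7) = (6/7)^-1 = 7/6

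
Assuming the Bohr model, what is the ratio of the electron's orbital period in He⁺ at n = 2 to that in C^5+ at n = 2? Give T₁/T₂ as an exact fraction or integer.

9

T ∝ Z^-2 · n^3
T₁/T₂ = (2/6)^-2 · (2/2)^3 = 9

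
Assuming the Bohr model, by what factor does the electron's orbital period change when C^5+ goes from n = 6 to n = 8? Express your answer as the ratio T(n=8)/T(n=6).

T ∝ Z^-2 · n^3; with Z fixed, T ∝ n^3.
T(n=8)/T(n=6) = (8/6)^3 = 64/27

64/27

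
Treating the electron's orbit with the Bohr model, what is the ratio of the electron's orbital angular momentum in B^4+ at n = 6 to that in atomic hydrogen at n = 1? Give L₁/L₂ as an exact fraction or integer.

L = nℏ is independent of Z.
L₁/L₂ = n₁/n₂ = 6/1 = 6

6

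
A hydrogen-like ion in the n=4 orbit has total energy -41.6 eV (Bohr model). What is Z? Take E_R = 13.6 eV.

E_n = −E_R Z²/n² ⇒ Z² = −E_n n²/E_R = 41.6 × 4² / 13.6 ≈ 48.94
Z = 7

7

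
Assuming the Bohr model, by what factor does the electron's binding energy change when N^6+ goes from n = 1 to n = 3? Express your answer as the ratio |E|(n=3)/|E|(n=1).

|E| ∝ Z^2 · n^-2; with Z fixed, |E| ∝ n^-2.
|E|(n=3)/|E|(n=1) = (3/1)^-2 = 1/9

1/9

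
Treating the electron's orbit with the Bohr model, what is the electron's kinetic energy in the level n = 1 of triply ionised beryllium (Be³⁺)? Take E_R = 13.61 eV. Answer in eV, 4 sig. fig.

217.8 eV

For a Coulomb orbit the virial theorem gives K = −E_n.
E_n = −E_R·Z²/n², so K = E_R·Z²/n² = 13.61 × 4²/1² = 217.8 eV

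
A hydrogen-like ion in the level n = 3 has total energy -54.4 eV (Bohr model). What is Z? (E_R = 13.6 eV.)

E_n = −E_R Z²/n² ⇒ Z² = −E_n n²/E_R = 54.4 × 3² / 13.6 ≈ 36.00
Z = 6

6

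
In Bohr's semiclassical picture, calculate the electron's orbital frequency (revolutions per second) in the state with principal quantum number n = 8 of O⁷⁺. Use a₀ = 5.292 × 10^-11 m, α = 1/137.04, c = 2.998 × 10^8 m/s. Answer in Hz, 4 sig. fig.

8.224 × 10^14 Hz

r = n²a₀/Z = 4.234 × 10^-10 m, v = Zαc/n = 2.188 × 10^6 m/s
f = v/(2πr) = 8.224 × 10^14 Hz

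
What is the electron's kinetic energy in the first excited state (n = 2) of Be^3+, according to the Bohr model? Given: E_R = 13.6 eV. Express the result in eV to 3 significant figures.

54.4 eV

For a Coulomb orbit the virial theorem gives K = −E_n.
E_n = −E_R·Z²/n², so K = E_R·Z²/n² = 13.6 × 4²/2² = 54.4 eV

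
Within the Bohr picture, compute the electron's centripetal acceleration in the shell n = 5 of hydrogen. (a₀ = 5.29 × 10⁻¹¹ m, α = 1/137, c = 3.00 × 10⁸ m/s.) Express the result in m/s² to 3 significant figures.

r = n²a₀/Z = 1.32 × 10⁻⁹ m, v = Zαc/n = 4.38 × 10⁵ m/s
a = v²/r = (4.38 × 10⁵)² / 1.32 × 10⁻⁹ = 1.45 × 10²⁰ m/s²

1.45 × 10²⁰ m/s²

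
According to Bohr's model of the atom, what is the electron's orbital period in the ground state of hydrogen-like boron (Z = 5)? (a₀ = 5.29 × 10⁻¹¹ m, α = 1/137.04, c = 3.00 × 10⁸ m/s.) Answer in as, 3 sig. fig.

r = n²a₀/Z = 1²·5.29 × 10⁻¹¹/5 = 1.06 × 10⁻¹¹ m
v = Zαc/n = 5·0.00730·3.00 × 10⁸/1 = 1.09 × 10⁷ m/s
T = 2πr/v = 6.07 × 10⁻¹⁸ s = 6.07 as

6.07 as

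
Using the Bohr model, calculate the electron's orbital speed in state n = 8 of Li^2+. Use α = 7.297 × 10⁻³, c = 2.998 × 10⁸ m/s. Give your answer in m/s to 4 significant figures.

8.204 × 10⁵ m/s

v_n = Zαc/n = 3 × 0.007297 × 2.998 × 10⁸ / 8
    = 8.204 × 10⁵ m/s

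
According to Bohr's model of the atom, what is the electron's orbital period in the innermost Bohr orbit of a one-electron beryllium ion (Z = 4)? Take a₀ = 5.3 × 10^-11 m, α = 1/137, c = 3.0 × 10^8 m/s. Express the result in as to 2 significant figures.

9.5 as

r = n²a₀/Z = 1²·5.3 × 10^-11/4 = 1.3 × 10^-11 m
v = Zαc/n = 4·0.0073·3.0 × 10^8/1 = 8.8 × 10^6 m/s
T = 2πr/v = 9.5 × 10^-18 s = 9.5 as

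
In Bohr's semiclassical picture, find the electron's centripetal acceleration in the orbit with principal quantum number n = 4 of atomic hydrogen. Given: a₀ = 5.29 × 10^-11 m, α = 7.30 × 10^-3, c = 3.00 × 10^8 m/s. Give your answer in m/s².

3.54 × 10^20 m/s²

r = n²a₀/Z = 8.46 × 10^-10 m, v = Zαc/n = 5.47 × 10^5 m/s
a = v²/r = (5.47 × 10^5)² / 8.46 × 10^-10 = 3.54 × 10^20 m/s²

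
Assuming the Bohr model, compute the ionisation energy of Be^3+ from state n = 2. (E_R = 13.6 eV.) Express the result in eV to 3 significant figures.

54.4 eV

E_n = −E_R·Z²/n² = −13.6 × 4²/2² eV = -54.4 eV
Ionisation energy = −E_n = 54.4 eV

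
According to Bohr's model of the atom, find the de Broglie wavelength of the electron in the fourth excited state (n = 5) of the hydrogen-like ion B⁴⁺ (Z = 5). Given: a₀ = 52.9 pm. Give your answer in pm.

The Bohr quantisation condition is nλ = 2πr_n.
r_n = n²a₀/Z = 264 pm
λ = 2πr_n/n = 2π·264/5 = 332 pm

332 pm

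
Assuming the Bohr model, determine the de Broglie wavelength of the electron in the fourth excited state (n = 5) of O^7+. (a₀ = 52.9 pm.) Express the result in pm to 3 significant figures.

The Bohr quantisation condition is nλ = 2πr_n.
r_n = n²a₀/Z = 165 pm
λ = 2πr_n/n = 2π·165/5 = 208 pm

208 pm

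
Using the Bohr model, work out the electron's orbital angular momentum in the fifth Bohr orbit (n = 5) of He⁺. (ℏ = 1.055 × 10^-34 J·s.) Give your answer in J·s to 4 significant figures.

5.275 × 10^-34 J·s

L_n = nℏ = 5 × 1.055 × 10^-34 = 5.275 × 10^-34 J·s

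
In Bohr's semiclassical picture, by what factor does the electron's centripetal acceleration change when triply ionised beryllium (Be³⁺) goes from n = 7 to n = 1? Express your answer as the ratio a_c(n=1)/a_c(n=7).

2401

a_c ∝ Z^3 · n^-4; with Z fixed, a_c ∝ n^-4.
a_c(n=1)/a_c(n=7) = (1/7)^-4 = 2401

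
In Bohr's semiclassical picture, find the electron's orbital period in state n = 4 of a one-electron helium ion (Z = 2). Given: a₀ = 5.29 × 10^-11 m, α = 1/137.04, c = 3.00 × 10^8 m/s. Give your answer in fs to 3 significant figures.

r = n²a₀/Z = 4²·5.29 × 10^-11/2 = 4.23 × 10^-10 m
v = Zαc/n = 2·0.00730·3.00 × 10^8/4 = 1.09 × 10^6 m/s
T = 2πr/v = 2.43 × 10^-15 s = 2.43 fs

2.43 fs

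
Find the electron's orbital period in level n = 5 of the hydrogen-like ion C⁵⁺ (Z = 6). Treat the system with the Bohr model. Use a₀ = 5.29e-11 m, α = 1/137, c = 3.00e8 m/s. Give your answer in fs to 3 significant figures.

0.527 fs

r = n²a₀/Z = 5²·5.29e-11/6 = 2.20e-10 m
v = Zαc/n = 6·0.00730·3.00e8/5 = 2.63e6 m/s
T = 2πr/v = 5.27e-16 s = 0.527 fs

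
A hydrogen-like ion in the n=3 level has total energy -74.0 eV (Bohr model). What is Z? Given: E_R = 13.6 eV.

E_n = −E_R Z²/n² ⇒ Z² = −E_n n²/E_R = 74.0 × 3² / 13.6 ≈ 48.97
Z = 7

7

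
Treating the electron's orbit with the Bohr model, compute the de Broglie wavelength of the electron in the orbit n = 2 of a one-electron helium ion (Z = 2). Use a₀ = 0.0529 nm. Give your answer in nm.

0.332 nm

The Bohr quantisation condition is nλ = 2πr_n.
r_n = n²a₀/Z = 0.106 nm
λ = 2πr_n/n = 2π·0.106/2 = 0.332 nm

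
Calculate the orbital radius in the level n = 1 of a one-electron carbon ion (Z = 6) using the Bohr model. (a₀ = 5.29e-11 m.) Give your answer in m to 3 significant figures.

r_n = n²a₀/Z = 1² × 5.29e-11 / 6
    = 1 × 5.29e-11 / 6 = 8.82e-12 m

8.82e-12 m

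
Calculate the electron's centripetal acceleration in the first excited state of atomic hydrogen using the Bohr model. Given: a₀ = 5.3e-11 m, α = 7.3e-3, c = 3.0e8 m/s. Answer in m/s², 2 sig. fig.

5.7e21 m/s²

r = n²a₀/Z = 2.1e-10 m, v = Zαc/n = 1.1e6 m/s
a = v²/r = (1.1e6)² / 2.1e-10 = 5.7e21 m/s²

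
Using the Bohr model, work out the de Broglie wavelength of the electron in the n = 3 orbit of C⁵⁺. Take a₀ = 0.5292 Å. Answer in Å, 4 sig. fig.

1.663 Å

The Bohr quantisation condition is nλ = 2πr_n.
r_n = n²a₀/Z = 0.7938 Å
λ = 2πr_n/n = 2π·0.7938/3 = 1.663 Å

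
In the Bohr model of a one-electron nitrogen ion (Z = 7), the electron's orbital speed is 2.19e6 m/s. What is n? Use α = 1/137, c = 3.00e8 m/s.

v_n = Zαc/n ⇒ n = Zαc/v = 7 × 0.00730 × 3.00e8 / 2.19e6 ≈ 7.00
n = 7

7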